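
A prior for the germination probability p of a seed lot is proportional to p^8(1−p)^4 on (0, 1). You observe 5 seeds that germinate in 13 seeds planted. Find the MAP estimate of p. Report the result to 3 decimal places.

The prior density ∝ p^8(1−p)^4 is the kernel of Beta(9, 5).
Data: 5 successes in 13 trials. The binomial likelihood contributes p^5(1−p)^8, so the posterior is Beta(9+5, 5+8) = Beta(14, 13).
For Beta(a, b) with a, b > 1 the mode is (a−1)/(a+b−2) = 13/25 ≈ 0.520.

p̂_MAP = 0.520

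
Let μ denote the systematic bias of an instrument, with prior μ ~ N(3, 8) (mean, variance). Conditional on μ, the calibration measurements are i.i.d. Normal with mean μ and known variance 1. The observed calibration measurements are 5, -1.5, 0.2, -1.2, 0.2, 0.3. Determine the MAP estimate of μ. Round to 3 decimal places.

μ̂_MAP = 0.551

n = 6; x̄ = (5 + (-1.5) + 0.2 + (-1.2) + 0.2 + 0.3)/6 = 3/6 = 0.5.
For a Normal prior and Normal likelihood with known variance, the posterior is Normal; its mode equals its mean, the precision-weighted average.
Prior precision 1/σ₀² = 1/8 = 0.125; data precision n/σ² = 6/1 = 6.
μ̂ = (0.125·3 + 6·0.5) / (0.125 + 6) = 3.375/6.125 = 27/49 ≈ 0.551.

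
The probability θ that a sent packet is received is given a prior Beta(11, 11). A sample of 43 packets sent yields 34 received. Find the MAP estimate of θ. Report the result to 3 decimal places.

θ̂_MAP = 0.698

Prior: Beta(11, 11).
Data: 34 successes in 43 trials. The binomial likelihood contributes θ^34(1−θ)^9, so the posterior is Beta(11+34, 11+9) = Beta(45, 20).
For Beta(a, b) with a, b > 1 the mode is (a−1)/(a+b−2) = 44/63 ≈ 0.698.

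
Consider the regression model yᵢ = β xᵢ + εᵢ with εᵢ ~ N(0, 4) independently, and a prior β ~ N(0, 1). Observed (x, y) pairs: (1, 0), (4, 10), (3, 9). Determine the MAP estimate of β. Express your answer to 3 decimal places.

log p(β | y) = −Σ(yᵢ − βxᵢ)²/(2·4) − β²/(2·1) + const.
Setting the derivative to zero: Σxᵢ(yᵢ − βxᵢ)/4 − β/1 = 0, so β = Σxᵢyᵢ / (Σxᵢ² + σ²/τ²).
Σxᵢyᵢ = 1·0 + 4·10 + 3·9 = 67; Σxᵢ² = 26; σ²/τ² = 4.
β̂_MAP = 67 / (26 + 4) = 67/30 ≈ 2.233.

β̂_MAP = 2.233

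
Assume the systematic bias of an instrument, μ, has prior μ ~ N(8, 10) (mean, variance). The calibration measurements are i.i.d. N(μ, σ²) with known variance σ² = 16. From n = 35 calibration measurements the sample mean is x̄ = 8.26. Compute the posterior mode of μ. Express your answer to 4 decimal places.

n = 35, x̄ = 8.26.
For a Normal prior and Normal likelihood with known variance, the posterior is Normal; its mode equals its mean, the precision-weighted average.
Prior precision 1/σ₀² = 1/10 = 0.1; data precision n/σ² = 35/16 = 2.1875.
μ̂ = (0.1·8 + 2.1875·8.26) / (0.1 + 2.1875) = 18.86875/2.2875 = 3019/366 ≈ 8.2486.

μ̂_MAP = 8.2486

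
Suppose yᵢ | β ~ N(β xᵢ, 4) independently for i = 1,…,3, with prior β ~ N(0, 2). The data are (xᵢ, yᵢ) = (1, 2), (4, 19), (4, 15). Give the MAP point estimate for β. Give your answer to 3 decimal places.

log p(β | y) = −Σ(yᵢ − βxᵢ)²/(2·4) − β²/(2·2) + const.
Setting the derivative to zero: Σxᵢ(yᵢ − βxᵢ)/4 − β/2 = 0, so β = Σxᵢyᵢ / (Σxᵢ² + σ²/τ²).
Σxᵢyᵢ = 1·2 + 4·19 + 4·15 = 138; Σxᵢ² = 33; σ²/τ² = 2.
β̂_MAP = 138 / (33 + 2) = 138/35 ≈ 3.943.

β̂_MAP = 3.943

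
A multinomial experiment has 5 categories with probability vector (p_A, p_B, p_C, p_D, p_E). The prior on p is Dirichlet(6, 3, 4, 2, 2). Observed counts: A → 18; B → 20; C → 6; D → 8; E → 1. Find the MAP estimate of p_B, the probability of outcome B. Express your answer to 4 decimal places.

MAP estimate of p_B = 0.3385

The posterior is Dirichlet(αᵢ + nᵢ) = Dirichlet(24, 23, 10, 10, 3).
For a Dirichlet(a₁,…,a_K) with all aᵢ > 1, the mode has j-th component (aⱼ − 1)/(Σaᵢ − K).
Here Σaᵢ = 70 and K = 5, so p_B = (23 − 1)/(70 − 5) = 22/65 ≈ 0.3385.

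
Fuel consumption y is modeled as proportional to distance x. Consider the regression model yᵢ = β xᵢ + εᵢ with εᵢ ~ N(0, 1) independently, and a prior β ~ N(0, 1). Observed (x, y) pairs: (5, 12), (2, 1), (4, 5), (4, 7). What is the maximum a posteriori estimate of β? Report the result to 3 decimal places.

log p(β | y) = −Σ(yᵢ − βxᵢ)²/(2·1) − β²/(2·1) + const.
Setting the derivative to zero: Σxᵢ(yᵢ − βxᵢ)/1 − β/1 = 0, so β = Σxᵢyᵢ / (Σxᵢ² + σ²/τ²).
Σxᵢyᵢ = 5·12 + 2·1 + 4·5 + 4·7 = 110; Σxᵢ² = 61; σ²/τ² = 1.
β̂_MAP = 110 / (61 + 1) = 110/62 ≈ 1.774.

β̂_MAP = 1.774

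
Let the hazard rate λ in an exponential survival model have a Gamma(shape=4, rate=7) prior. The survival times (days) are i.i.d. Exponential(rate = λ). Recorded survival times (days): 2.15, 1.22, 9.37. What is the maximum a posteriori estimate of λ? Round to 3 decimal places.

λ̂_MAP = 0.304

The Exponential(rate=λ) likelihood is ∝ λ^n e^(−λΣtᵢ). Here n = 3 and Σtᵢ = 2.15 + 1.22 + 9.37 = 12.74.
Posterior ∝ λ^3e^(−7λ) · λ^3e^(−12.74λ) = λ^6e^(−19.74λ), i.e. Gamma(7, 19.74).
Mode = (a−1)/b = 6/19.74 ≈ 0.304.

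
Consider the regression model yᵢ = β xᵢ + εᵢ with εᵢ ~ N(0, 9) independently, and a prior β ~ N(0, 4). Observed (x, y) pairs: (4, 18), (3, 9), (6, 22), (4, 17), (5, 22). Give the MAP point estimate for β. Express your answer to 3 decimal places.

log p(β | y) = −Σ(yᵢ − βxᵢ)²/(2·9) − β²/(2·4) + const.
Setting the derivative to zero: Σxᵢ(yᵢ − βxᵢ)/9 − β/4 = 0, so β = Σxᵢyᵢ / (Σxᵢ² + σ²/τ²).
Σxᵢyᵢ = 4·18 + 3·9 + 6·22 + 4·17 + 5·22 = 409; Σxᵢ² = 102; σ²/τ² = 2.25.
β̂_MAP = 409 / (102 + 2.25) = 409/104.25 ≈ 3.923.

β̂_MAP = 3.923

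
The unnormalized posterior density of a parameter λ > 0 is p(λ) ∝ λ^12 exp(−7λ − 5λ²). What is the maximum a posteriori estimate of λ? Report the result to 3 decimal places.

ℓ'(λ) = 12/λ − 7 − 10λ. Setting this to zero and multiplying by λ: 10λ² + 7λ − 12 = 0.
λ = (−7 + √(7² + 4·10·12)) / (2·10) = (−7 + √529) / 20 = (−7 + 23)/20 = 4/5.
ℓ''(λ) = −12/λ² − 10 < 0, confirming a maximum.

λ̂_MAP = 0.800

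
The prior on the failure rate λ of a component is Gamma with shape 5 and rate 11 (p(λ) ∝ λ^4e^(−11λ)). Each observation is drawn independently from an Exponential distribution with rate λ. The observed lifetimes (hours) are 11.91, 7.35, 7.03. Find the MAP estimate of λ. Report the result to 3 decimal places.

λ̂_MAP = 0.188

The Exponential(rate=λ) likelihood is ∝ λ^n e^(−λΣtᵢ). Here n = 3 and Σtᵢ = 11.91 + 7.35 + 7.03 = 26.29.
Posterior ∝ λ^4e^(−11λ) · λ^3e^(−26.29λ) = λ^7e^(−37.29λ), i.e. Gamma(8, 37.29).
Mode = (a−1)/b = 7/37.29 ≈ 0.188.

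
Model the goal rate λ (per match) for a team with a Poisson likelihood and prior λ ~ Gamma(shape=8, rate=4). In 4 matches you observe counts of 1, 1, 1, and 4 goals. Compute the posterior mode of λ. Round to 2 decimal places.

λ̂_MAP = 1.75

Σxᵢ = 1+1+1+4 = 7, with n = 4.
Posterior ∝ λ^7e^(−4λ) · λ^7e^(−4λ) = λ^14e^(−8λ), i.e. Gamma(shape=15, rate=8).
The mode of a Gamma(a, b) with a ≥ 1 (shape–rate) is (a−1)/b = 14/8 ≈ 1.75.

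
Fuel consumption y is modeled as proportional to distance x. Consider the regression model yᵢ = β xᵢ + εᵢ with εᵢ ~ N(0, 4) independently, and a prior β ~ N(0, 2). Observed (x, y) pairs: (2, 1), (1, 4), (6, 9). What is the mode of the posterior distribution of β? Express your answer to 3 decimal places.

β̂_MAP = 1.395

log p(β | y) = −Σ(yᵢ − βxᵢ)²/(2·4) − β²/(2·2) + const.
Setting the derivative to zero: Σxᵢ(yᵢ − βxᵢ)/4 − β/2 = 0, so β = Σxᵢyᵢ / (Σxᵢ² + σ²/τ²).
Σxᵢyᵢ = 2·1 + 1·4 + 6·9 = 60; Σxᵢ² = 41; σ²/τ² = 2.
β̂_MAP = 60 / (41 + 2) = 60/43 ≈ 1.395.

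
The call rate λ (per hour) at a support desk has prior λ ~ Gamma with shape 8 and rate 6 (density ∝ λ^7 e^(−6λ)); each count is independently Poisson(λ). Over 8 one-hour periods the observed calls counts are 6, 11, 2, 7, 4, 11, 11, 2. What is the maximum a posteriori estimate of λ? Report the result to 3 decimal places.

Σxᵢ = 6+11+2+7+4+11+11+2 = 54, with n = 8.
Posterior ∝ λ^7e^(−6λ) · λ^54e^(−8λ) = λ^61e^(−14λ), i.e. Gamma(shape=62, rate=14).
The mode of a Gamma(a, b) with a ≥ 1 (shape–rate) is (a−1)/b = 61/14 ≈ 4.357.

λ̂_MAP = 4.357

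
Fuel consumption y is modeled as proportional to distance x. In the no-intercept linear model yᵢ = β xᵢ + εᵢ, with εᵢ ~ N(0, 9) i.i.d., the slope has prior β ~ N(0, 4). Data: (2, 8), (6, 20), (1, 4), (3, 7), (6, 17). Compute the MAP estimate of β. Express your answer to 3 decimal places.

log p(β | y) = −Σ(yᵢ − βxᵢ)²/(2·9) − β²/(2·4) + const.
Setting the derivative to zero: Σxᵢ(yᵢ − βxᵢ)/9 − β/4 = 0, so β = Σxᵢyᵢ / (Σxᵢ² + σ²/τ²).
Σxᵢyᵢ = 2·8 + 6·20 + 1·4 + 3·7 + 6·17 = 263; Σxᵢ² = 86; σ²/τ² = 2.25.
β̂_MAP = 263 / (86 + 2.25) = 263/88.25 ≈ 2.980.

β̂_MAP = 2.980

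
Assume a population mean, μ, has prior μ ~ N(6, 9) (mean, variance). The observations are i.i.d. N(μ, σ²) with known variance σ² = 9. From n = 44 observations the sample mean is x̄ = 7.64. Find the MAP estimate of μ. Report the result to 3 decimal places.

μ̂_MAP = 7.604

n = 44, x̄ = 7.64.
For a Normal prior and Normal likelihood with known variance, the posterior is Normal; its mode equals its mean, the precision-weighted average.
Prior precision 1/σ₀² = 1/9; data precision n/σ² = 44/9.
μ̂ = ((1/9)·6 + (44/9)·7.64) / (1/9 + 44/9) = (8554/225)/5 = 8554/1125 ≈ 7.604.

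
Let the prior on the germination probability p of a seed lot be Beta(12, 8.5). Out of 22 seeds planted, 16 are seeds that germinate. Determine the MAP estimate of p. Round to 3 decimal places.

p̂_MAP = 0.667

Prior: Beta(12, 8.5).
Data: 16 successes in 22 trials. The binomial likelihood contributes p^16(1−p)^6, so the posterior is Beta(12+16, 8.5+6) = Beta(28, 14.5).
For Beta(a, b) with a, b > 1 the mode is (a−1)/(a+b−2) = 27/40.5 ≈ 0.667.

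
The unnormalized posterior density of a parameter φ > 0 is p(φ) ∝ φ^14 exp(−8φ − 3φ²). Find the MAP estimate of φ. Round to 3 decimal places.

ℓ'(φ) = 14/φ − 8 − 6φ. Setting this to zero and multiplying by φ: 6φ² + 8φ − 14 = 0.
φ = (−8 + √(8² + 4·6·14)) / (2·6) = (−8 + √400) / 12 = (−8 + 20)/12 = 1.
ℓ''(φ) = −14/φ² − 6 < 0, confirming a maximum.

φ̂_MAP = 1.000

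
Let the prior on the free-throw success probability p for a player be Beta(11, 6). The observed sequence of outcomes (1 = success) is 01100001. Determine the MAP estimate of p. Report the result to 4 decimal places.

p̂_MAP = 0.5652

Prior: Beta(11, 6).
Data: 3 successes in 8 trials (from the sequence). The binomial likelihood contributes p^3(1−p)^5, so the posterior is Beta(11+3, 6+5) = Beta(14, 11).
For Beta(a, b) with a, b > 1 the mode is (a−1)/(a+b−2) = 13/23 ≈ 0.5652.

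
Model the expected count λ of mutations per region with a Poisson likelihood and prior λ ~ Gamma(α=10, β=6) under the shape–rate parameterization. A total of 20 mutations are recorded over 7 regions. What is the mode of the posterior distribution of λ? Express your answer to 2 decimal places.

Σxᵢ = 20, n = 7.
Posterior ∝ λ^9e^(−6λ) · λ^20e^(−7λ) = λ^29e^(−13λ), i.e. Gamma(shape=30, rate=13).
The mode of a Gamma(a, b) with a ≥ 1 (shape–rate) is (a−1)/b = 29/13 ≈ 2.23.

λ̂_MAP = 2.23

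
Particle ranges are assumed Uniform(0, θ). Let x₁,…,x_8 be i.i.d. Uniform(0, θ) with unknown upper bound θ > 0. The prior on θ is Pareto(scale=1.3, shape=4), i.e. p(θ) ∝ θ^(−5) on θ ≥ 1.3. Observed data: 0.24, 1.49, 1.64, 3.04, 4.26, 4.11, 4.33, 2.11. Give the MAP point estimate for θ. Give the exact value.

θ̂_MAP = 4.33

The Uniform(0, θ) likelihood is θ^(−n) for θ ≥ max(xᵢ), zero otherwise. Here max(xᵢ) = 4.33.
Posterior ∝ θ^(−5) · θ^(−8) = θ^(−13) on θ ≥ max(1.3, 4.33) = 4.33.
This density is strictly decreasing in θ, so the posterior mode lies at the lower boundary of the support.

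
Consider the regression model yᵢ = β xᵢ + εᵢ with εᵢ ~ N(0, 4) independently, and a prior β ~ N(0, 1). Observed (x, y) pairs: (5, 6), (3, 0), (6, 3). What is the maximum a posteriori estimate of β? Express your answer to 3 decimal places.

β̂_MAP = 0.649

log p(β | y) = −Σ(yᵢ − βxᵢ)²/(2·4) − β²/(2·1) + const.
Setting the derivative to zero: Σxᵢ(yᵢ − βxᵢ)/4 − β/1 = 0, so β = Σxᵢyᵢ / (Σxᵢ² + σ²/τ²).
Σxᵢyᵢ = 5·6 + 3·0 + 6·3 = 48; Σxᵢ² = 70; σ²/τ² = 4.
β̂_MAP = 48 / (70 + 4) = 48/74 ≈ 0.649.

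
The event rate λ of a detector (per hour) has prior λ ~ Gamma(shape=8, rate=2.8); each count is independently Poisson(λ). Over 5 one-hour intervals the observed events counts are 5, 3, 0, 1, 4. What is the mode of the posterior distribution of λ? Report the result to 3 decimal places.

λ̂_MAP = 2.564

Σxᵢ = 5+3+0+1+4 = 13, with n = 5.
Posterior ∝ λ^7e^(−2.8λ) · λ^13e^(−5λ) = λ^20e^(−7.8λ), i.e. Gamma(shape=21, rate=7.8).
The mode of a Gamma(a, b) with a ≥ 1 (shape–rate) is (a−1)/b = 20/7.8 ≈ 2.564.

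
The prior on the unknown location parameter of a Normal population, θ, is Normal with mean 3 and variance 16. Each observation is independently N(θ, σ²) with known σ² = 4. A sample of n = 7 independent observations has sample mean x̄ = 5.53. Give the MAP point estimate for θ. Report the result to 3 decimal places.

n = 7, x̄ = 5.53.
For a Normal prior and Normal likelihood with known variance, the posterior is Normal; its mode equals its mean, the precision-weighted average.
Prior precision 1/σ₀² = 1/16 = 0.0625; data precision n/σ² = 7/4 = 1.75.
θ̂ = (0.0625·3 + 1.75·5.53) / (0.0625 + 1.75) = 9.865/1.8125 = 3946/725 ≈ 5.443.

θ̂_MAP = 5.443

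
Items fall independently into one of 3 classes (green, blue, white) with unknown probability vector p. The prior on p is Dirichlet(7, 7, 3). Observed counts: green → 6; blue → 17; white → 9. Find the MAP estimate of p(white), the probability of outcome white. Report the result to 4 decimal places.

MAP estimate of p(white) = 0.2391

The posterior is Dirichlet(αᵢ + nᵢ) = Dirichlet(13, 24, 12).
For a Dirichlet(a₁,…,a_K) with all aᵢ > 1, the mode has j-th component (aⱼ − 1)/(Σaᵢ − K).
Here Σaᵢ = 49 and K = 3, so p(white) = (12 − 1)/(49 − 3) = 11/46 ≈ 0.2391.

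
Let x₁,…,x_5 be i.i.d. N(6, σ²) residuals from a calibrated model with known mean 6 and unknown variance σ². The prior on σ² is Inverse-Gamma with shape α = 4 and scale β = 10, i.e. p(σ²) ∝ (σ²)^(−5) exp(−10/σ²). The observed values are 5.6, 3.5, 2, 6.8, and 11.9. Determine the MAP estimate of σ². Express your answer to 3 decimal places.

σ̂²_MAP = 5.191

Sum of squared deviations about the known mean: SS = (5.6−6)² + (3.5−6)² + (2−6)² + (6.8−6)² + (11.9−6)² = 57.86.
The Normal likelihood contributes (σ²)^(−n/2) exp(−SS/(2σ²)), so the posterior is Inverse-Gamma(α + n/2, β + SS/2) = Inverse-Gamma(6.5, 38.93).
The mode of Inverse-Gamma(a, b) is b/(a+1) = 38.93/7.5 ≈ 5.191.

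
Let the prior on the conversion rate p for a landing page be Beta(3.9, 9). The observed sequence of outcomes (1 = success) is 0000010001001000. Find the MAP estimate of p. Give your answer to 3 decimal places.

Prior: Beta(3.9, 9).
Data: 3 successes in 16 trials (from the sequence). The binomial likelihood contributes p^3(1−p)^13, so the posterior is Beta(3.9+3, 9+13) = Beta(6.9, 22).
For Beta(a, b) with a, b > 1 the mode is (a−1)/(a+b−2) = 5.9/26.9 ≈ 0.219.

p̂_MAP = 0.219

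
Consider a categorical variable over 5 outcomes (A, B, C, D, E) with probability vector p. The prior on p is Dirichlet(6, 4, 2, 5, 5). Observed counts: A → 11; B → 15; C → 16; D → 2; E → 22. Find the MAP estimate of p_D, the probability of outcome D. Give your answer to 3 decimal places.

The posterior is Dirichlet(αᵢ + nᵢ) = Dirichlet(17, 19, 18, 7, 27).
For a Dirichlet(a₁,…,a_K) with all aᵢ > 1, the mode has j-th component (aⱼ − 1)/(Σaᵢ − K).
Here Σaᵢ = 88 and K = 5, so p_D = (7 − 1)/(88 − 5) = 6/83 ≈ 0.072.

MAP estimate of p_D = 0.072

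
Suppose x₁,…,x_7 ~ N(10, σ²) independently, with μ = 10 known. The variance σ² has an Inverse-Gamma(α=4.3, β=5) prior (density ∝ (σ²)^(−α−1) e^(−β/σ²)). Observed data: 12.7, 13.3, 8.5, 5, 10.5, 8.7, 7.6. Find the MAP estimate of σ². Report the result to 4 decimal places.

Sum of squared deviations about the known mean: SS = (12.7−10)² + (13.3−10)² + (8.5−10)² + (5−10)² + (10.5−10)² + (8.7−10)² + (7.6−10)² = 53.13.
The Normal likelihood contributes (σ²)^(−n/2) exp(−SS/(2σ²)), so the posterior is Inverse-Gamma(α + n/2, β + SS/2) = Inverse-Gamma(7.8, 31.565).
The mode of Inverse-Gamma(a, b) is b/(a+1) = 31.565/8.8 ≈ 3.5869.

σ̂²_MAP = 3.5869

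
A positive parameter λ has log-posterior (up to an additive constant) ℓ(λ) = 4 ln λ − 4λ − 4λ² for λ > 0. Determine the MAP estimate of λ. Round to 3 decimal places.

λ̂_MAP = 0.500

ℓ'(λ) = 4/λ − 4 − 8λ. Setting this to zero and multiplying by λ: 8λ² + 4λ − 4 = 0.
λ = (−4 + √(4² + 4·8·4)) / (2·8) = (−4 + √144) / 16 = (−4 + 12)/16 = 1/2.
ℓ''(λ) = −4/λ² − 8 < 0, confirming a maximum.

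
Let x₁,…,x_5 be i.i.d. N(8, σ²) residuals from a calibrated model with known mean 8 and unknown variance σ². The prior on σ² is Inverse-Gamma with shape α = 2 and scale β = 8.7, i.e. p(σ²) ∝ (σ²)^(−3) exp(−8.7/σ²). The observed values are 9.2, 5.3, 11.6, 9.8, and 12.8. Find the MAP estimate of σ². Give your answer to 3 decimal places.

σ̂²_MAP = 5.943

Sum of squared deviations about the known mean: SS = (9.2−8)² + (5.3−8)² + (11.6−8)² + (9.8−8)² + (12.8−8)² = 47.97.
The Normal likelihood contributes (σ²)^(−n/2) exp(−SS/(2σ²)), so the posterior is Inverse-Gamma(α + n/2, β + SS/2) = Inverse-Gamma(4.5, 32.685).
The mode of Inverse-Gamma(a, b) is b/(a+1) = 32.685/5.5 ≈ 5.943.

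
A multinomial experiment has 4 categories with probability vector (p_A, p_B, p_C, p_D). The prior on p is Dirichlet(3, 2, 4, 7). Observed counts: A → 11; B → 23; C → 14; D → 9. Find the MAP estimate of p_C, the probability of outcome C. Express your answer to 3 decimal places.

The posterior is Dirichlet(αᵢ + nᵢ) = Dirichlet(14, 25, 18, 16).
For a Dirichlet(a₁,…,a_K) with all aᵢ > 1, the mode has j-th component (aⱼ − 1)/(Σaᵢ − K).
Here Σaᵢ = 73 and K = 4, so p_C = (18 − 1)/(73 − 4) = 17/69 ≈ 0.246.

MAP estimate of p_C = 0.246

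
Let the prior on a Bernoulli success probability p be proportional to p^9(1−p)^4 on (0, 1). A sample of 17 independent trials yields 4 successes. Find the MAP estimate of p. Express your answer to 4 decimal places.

The prior density ∝ p^9(1−p)^4 is the kernel of Beta(10, 5).
Data: 4 successes in 17 trials. The binomial likelihood contributes p^4(1−p)^13, so the posterior is Beta(10+4, 5+13) = Beta(14, 18).
For Beta(a, b) with a, b > 1 the mode is (a−1)/(a+b−2) = 13/30 ≈ 0.4333.

p̂_MAP = 0.4333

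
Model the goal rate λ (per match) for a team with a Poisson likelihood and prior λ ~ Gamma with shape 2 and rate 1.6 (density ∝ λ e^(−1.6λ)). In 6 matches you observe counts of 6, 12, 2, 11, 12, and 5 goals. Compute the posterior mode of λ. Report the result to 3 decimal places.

λ̂_MAP = 6.447

Σxᵢ = 6+12+2+11+12+5 = 48, with n = 6.
Posterior ∝ λe^(−1.6λ) · λ^48e^(−6λ) = λ^49e^(−7.6λ), i.e. Gamma(shape=50, rate=7.6).
The mode of a Gamma(a, b) with a ≥ 1 (shape–rate) is (a−1)/b = 49/7.6 ≈ 6.447.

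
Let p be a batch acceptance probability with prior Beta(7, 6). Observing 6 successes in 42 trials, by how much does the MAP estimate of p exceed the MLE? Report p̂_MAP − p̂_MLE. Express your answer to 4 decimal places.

MAP − MLE = 0.0836

Posterior is Beta(13, 42); MAP = (13−1)/(55−2) = 12/53 ≈ 0.22642.
MLE ignores the prior: p̂_MLE = k/n = 6/42 ≈ 0.14286.
Difference = 12/53 − 6/42 = 31/371 ≈ 0.0836.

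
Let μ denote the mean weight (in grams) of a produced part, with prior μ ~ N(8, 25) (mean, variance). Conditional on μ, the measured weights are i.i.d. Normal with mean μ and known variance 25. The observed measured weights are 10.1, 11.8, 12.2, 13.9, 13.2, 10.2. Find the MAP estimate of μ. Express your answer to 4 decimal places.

n = 6; x̄ = (10.1 + 11.8 + 12.2 + 13.9 + 13.2 + 10.2)/6 = 71.4/6 = 11.9.
For a Normal prior and Normal likelihood with known variance, the posterior is Normal; its mode equals its mean, the precision-weighted average.
Prior precision 1/σ₀² = 1/25 = 0.04; data precision n/σ² = 6/25 = 0.24.
μ̂ = (0.04·8 + 0.24·11.9) / (0.04 + 0.24) = 3.176/0.28 = 397/35 ≈ 11.3429.

μ̂_MAP = 11.3429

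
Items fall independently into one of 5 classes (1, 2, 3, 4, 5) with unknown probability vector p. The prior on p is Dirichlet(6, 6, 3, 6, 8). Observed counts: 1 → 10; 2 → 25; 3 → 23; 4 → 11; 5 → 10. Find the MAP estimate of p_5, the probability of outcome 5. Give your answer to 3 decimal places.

MAP estimate: 0.165

The posterior is Dirichlet(αᵢ + nᵢ) = Dirichlet(16, 31, 26, 17, 18).
For a Dirichlet(a₁,…,a_K) with all aᵢ > 1, the mode has j-th component (aⱼ − 1)/(Σaᵢ − K).
Here Σaᵢ = 108 and K = 5, so p_5 = (18 − 1)/(108 − 5) = 17/103 ≈ 0.165.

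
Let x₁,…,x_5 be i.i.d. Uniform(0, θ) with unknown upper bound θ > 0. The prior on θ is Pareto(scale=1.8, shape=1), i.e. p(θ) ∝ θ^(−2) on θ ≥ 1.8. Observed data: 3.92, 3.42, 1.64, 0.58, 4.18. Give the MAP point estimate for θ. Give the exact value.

θ̂_MAP = 4.18

The Uniform(0, θ) likelihood is θ^(−n) for θ ≥ max(xᵢ), zero otherwise. Here max(xᵢ) = 4.18.
Posterior ∝ θ^(−2) · θ^(−5) = θ^(−7) on θ ≥ max(1.8, 4.18) = 4.18.
This density is strictly decreasing in θ, so the posterior mode lies at the lower boundary of the support.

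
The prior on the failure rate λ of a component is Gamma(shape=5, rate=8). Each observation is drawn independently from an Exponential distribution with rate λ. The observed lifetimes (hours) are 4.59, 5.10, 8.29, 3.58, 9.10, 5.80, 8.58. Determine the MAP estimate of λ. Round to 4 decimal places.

The Exponential(rate=λ) likelihood is ∝ λ^n e^(−λΣtᵢ). Here n = 7 and Σtᵢ = 4.59 + 5.10 + 8.29 + 3.58 + 9.10 + 5.80 + 8.58 = 45.04.
Posterior ∝ λ^4e^(−8λ) · λ^7e^(−45.04λ) = λ^11e^(−53.04λ), i.e. Gamma(12, 53.04).
Mode = (a−1)/b = 11/53.04 ≈ 0.2074.

λ̂_MAP = 0.2074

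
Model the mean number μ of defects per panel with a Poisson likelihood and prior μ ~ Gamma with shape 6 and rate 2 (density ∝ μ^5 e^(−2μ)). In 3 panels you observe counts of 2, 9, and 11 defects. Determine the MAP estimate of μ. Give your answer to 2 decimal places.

μ̂_MAP = 5.40

Σxᵢ = 2+9+11 = 22, with n = 3.
Posterior ∝ μ^5e^(−2μ) · μ^22e^(−3μ) = μ^27e^(−5μ), i.e. Gamma(shape=28, rate=5).
The mode of a Gamma(a, b) with a ≥ 1 (shape–rate) is (a−1)/b = 27/5 ≈ 5.40.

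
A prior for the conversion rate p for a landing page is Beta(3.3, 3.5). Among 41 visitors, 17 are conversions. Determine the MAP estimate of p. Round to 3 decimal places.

p̂_MAP = 0.421

Prior: Beta(3.3, 3.5).
Data: 17 successes in 41 trials. The binomial likelihood contributes p^17(1−p)^24, so the posterior is Beta(3.3+17, 3.5+24) = Beta(20.3, 27.5).
For Beta(a, b) with a, b > 1 the mode is (a−1)/(a+b−2) = 19.3/45.8 ≈ 0.421.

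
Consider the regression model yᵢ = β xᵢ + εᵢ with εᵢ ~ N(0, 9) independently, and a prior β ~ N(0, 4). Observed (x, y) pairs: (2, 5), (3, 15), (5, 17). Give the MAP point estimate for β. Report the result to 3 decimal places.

β̂_MAP = 3.478

log p(β | y) = −Σ(yᵢ − βxᵢ)²/(2·9) − β²/(2·4) + const.
Setting the derivative to zero: Σxᵢ(yᵢ − βxᵢ)/9 − β/4 = 0, so β = Σxᵢyᵢ / (Σxᵢ² + σ²/τ²).
Σxᵢyᵢ = 2·5 + 3·15 + 5·17 = 140; Σxᵢ² = 38; σ²/τ² = 2.25.
β̂_MAP = 140 / (38 + 2.25) = 140/40.25 ≈ 3.478.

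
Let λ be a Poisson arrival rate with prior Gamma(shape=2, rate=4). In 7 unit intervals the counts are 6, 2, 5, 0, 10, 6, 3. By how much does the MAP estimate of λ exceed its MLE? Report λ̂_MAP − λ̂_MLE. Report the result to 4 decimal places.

Σxᵢ = 32. Posterior is Gamma(34, 11); MAP = (34−1)/11 = 33/11 ≈ 3.00000.
MLE = x̄ = 32/7 ≈ 4.57143.
Difference = 33/11 − 32/7 = -11/7 ≈ -1.5714.

MAP − MLE = -1.5714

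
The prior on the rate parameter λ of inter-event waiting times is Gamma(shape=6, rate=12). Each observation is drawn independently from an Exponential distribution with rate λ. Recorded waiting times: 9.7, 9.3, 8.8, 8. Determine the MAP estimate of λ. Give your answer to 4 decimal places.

The Exponential(rate=λ) likelihood is ∝ λ^n e^(−λΣtᵢ). Here n = 4 and Σtᵢ = 9.7 + 9.3 + 8.8 + 8 = 35.8.
Posterior ∝ λ^5e^(−12λ) · λ^4e^(−35.8λ) = λ^9e^(−47.8λ), i.e. Gamma(10, 47.8).
Mode = (a−1)/b = 9/47.8 ≈ 0.1883.

λ̂_MAP = 0.1883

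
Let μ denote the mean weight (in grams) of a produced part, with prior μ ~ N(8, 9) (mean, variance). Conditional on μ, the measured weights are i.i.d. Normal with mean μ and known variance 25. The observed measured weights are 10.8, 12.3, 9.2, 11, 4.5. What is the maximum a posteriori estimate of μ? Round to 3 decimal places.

n = 5; x̄ = (10.8 + 12.3 + 9.2 + 11 + 4.5)/5 = 47.8/5 = 9.56.
For a Normal prior and Normal likelihood with known variance, the posterior is Normal; its mode equals its mean, the precision-weighted average.
Prior precision 1/σ₀² = 1/9; data precision n/σ² = 5/25 = 0.2.
μ̂ = ((1/9)·8 + 0.2·9.56) / (1/9 + 0.2) = (3151/1125)/(14/45) = 3151/350 ≈ 9.003.

μ̂_MAP = 9.003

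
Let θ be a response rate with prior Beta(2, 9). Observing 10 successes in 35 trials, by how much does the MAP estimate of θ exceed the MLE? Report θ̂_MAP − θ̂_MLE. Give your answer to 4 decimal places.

MAP − MLE = -0.0357

Posterior is Beta(12, 34); MAP = (12−1)/(46−2) = 11/44 ≈ 0.25000.
MLE ignores the prior: θ̂_MLE = k/n = 10/35 ≈ 0.28571.
Difference = 11/44 − 10/35 = -1/28 ≈ -0.0357.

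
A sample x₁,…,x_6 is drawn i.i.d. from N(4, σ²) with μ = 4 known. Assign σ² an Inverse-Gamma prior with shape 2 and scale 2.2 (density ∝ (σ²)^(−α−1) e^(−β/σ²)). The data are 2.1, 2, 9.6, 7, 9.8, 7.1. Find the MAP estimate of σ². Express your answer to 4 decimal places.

σ̂²_MAP = 7.9683

Sum of squared deviations about the known mean: SS = (2.1−4)² + (2−4)² + (9.6−4)² + (7−4)² + (9.8−4)² + (7.1−4)² = 91.22.
The Normal likelihood contributes (σ²)^(−n/2) exp(−SS/(2σ²)), so the posterior is Inverse-Gamma(α + n/2, β + SS/2) = Inverse-Gamma(5, 47.81).
The mode of Inverse-Gamma(a, b) is b/(a+1) = 47.81/6 ≈ 7.9683.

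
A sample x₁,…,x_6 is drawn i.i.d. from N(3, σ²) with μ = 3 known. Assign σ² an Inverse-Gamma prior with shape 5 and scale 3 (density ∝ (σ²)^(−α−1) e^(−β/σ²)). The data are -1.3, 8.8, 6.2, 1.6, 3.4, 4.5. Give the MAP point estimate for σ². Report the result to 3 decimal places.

σ̂²_MAP = 4.041

Sum of squared deviations about the known mean: SS = (-1.3−3)² + (8.8−3)² + (6.2−3)² + (1.6−3)² + (3.4−3)² + (4.5−3)² = 66.74.
The Normal likelihood contributes (σ²)^(−n/2) exp(−SS/(2σ²)), so the posterior is Inverse-Gamma(α + n/2, β + SS/2) = Inverse-Gamma(8, 36.37).
The mode of Inverse-Gamma(a, b) is b/(a+1) = 36.37/9 ≈ 4.041.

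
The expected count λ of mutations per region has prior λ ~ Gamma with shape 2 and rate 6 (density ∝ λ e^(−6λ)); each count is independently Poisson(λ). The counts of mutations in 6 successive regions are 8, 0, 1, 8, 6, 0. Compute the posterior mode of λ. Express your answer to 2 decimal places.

λ̂_MAP = 2.00

Σxᵢ = 8+0+1+8+6+0 = 23, with n = 6.
Posterior ∝ λe^(−6λ) · λ^23e^(−6λ) = λ^24e^(−12λ), i.e. Gamma(shape=25, rate=12).
The mode of a Gamma(a, b) with a ≥ 1 (shape–rate) is (a−1)/b = 24/12 ≈ 2.00.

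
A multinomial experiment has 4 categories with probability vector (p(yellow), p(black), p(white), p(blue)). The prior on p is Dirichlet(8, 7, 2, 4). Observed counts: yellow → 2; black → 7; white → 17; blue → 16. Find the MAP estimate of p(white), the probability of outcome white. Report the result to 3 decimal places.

MAP estimate of p(white) = 0.305

The posterior is Dirichlet(αᵢ + nᵢ) = Dirichlet(10, 14, 19, 20).
For a Dirichlet(a₁,…,a_K) with all aᵢ > 1, the mode has j-th component (aⱼ − 1)/(Σaᵢ − K).
Here Σaᵢ = 63 and K = 4, so p(white) = (19 − 1)/(63 − 4) = 18/59 ≈ 0.305.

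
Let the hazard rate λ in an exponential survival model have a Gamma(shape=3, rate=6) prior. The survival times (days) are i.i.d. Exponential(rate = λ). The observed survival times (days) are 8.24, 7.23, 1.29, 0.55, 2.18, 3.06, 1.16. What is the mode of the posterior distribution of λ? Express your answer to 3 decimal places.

The Exponential(rate=λ) likelihood is ∝ λ^n e^(−λΣtᵢ). Here n = 7 and Σtᵢ = 8.24 + 7.23 + 1.29 + 0.55 + 2.18 + 3.06 + 1.16 = 23.71.
Posterior ∝ λ^2e^(−6λ) · λ^7e^(−23.71λ) = λ^9e^(−29.71λ), i.e. Gamma(10, 29.71).
Mode = (a−1)/b = 9/29.71 ≈ 0.303.

λ̂_MAP = 0.303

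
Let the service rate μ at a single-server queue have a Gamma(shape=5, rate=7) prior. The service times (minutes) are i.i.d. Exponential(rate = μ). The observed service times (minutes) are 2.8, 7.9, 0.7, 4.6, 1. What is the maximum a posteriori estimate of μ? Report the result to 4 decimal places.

μ̂_MAP = 0.3750

The Exponential(rate=μ) likelihood is ∝ μ^n e^(−μΣtᵢ). Here n = 5 and Σtᵢ = 2.8 + 7.9 + 0.7 + 4.6 + 1 = 17.
Posterior ∝ μ^4e^(−7μ) · μ^5e^(−17μ) = μ^9e^(−24μ), i.e. Gamma(10, 24).
Mode = (a−1)/b = 9/24 ≈ 0.3750.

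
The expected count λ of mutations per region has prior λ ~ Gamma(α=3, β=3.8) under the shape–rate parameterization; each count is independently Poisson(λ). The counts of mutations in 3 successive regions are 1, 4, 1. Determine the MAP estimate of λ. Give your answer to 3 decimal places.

λ̂_MAP = 1.176

Σxᵢ = 1+4+1 = 6, with n = 3.
Posterior ∝ λ^2e^(−3.8λ) · λ^6e^(−3λ) = λ^8e^(−6.8λ), i.e. Gamma(shape=9, rate=6.8).
The mode of a Gamma(a, b) with a ≥ 1 (shape–rate) is (a−1)/b = 8/6.8 ≈ 1.176.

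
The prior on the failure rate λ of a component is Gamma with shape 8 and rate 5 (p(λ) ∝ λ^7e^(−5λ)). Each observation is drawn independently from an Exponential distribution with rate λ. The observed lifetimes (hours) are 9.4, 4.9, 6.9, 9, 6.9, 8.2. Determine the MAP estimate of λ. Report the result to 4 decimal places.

λ̂_MAP = 0.2584

The Exponential(rate=λ) likelihood is ∝ λ^n e^(−λΣtᵢ). Here n = 6 and Σtᵢ = 9.4 + 4.9 + 6.9 + 9 + 6.9 + 8.2 = 45.3.
Posterior ∝ λ^7e^(−5λ) · λ^6e^(−45.3λ) = λ^13e^(−50.3λ), i.e. Gamma(14, 50.3).
Mode = (a−1)/b = 13/50.3 ≈ 0.2584.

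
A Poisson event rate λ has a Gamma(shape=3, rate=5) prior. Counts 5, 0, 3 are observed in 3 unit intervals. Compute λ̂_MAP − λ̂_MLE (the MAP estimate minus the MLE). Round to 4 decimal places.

MAP − MLE = -1.4167

Σxᵢ = 8. Posterior is Gamma(11, 8); MAP = (11−1)/8 = 10/8 ≈ 1.25000.
MLE = x̄ = 8/3 ≈ 2.66667.
Difference = 10/8 − 8/3 = -17/12 ≈ -1.4167.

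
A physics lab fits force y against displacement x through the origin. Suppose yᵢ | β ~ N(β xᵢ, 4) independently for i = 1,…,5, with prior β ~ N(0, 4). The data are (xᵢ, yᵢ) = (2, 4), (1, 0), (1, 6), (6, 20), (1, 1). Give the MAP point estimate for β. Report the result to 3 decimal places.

log p(β | y) = −Σ(yᵢ − βxᵢ)²/(2·4) − β²/(2·4) + const.
Setting the derivative to zero: Σxᵢ(yᵢ − βxᵢ)/4 − β/4 = 0, so β = Σxᵢyᵢ / (Σxᵢ² + σ²/τ²).
Σxᵢyᵢ = 2·4 + 1·0 + 1·6 + 6·20 + 1·1 = 135; Σxᵢ² = 43; σ²/τ² = 1.
β̂_MAP = 135 / (43 + 1) = 135/44 ≈ 3.068.

β̂_MAP = 3.068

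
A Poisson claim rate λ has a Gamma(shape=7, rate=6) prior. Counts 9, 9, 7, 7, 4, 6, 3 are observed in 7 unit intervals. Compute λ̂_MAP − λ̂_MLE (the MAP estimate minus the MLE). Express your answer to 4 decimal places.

MAP − MLE = -2.5055

Σxᵢ = 45. Posterior is Gamma(52, 13); MAP = (52−1)/13 = 51/13 ≈ 3.92308.
MLE = x̄ = 45/7 ≈ 6.42857.
Difference = 51/13 − 45/7 = -228/91 ≈ -2.5055.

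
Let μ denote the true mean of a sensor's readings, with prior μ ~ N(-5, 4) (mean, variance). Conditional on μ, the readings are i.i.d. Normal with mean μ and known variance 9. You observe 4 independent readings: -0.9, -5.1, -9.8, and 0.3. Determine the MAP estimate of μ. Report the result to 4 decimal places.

n = 4; x̄ = ((-0.9) + (-5.1) + (-9.8) + 0.3)/4 = -15.5/4 = -3.875.
For a Normal prior and Normal likelihood with known variance, the posterior is Normal; its mode equals its mean, the precision-weighted average.
Prior precision 1/σ₀² = 1/4 = 0.25; data precision n/σ² = 4/9.
μ̂ = (0.25·(-5) + (4/9)·(-3.875)) / (0.25 + 4/9) = (-107/36)/(25/36) = -4.2800.

μ̂_MAP = -4.2800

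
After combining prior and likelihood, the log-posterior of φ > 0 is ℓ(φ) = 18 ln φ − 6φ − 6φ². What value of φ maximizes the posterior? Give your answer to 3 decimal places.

φ̂_MAP = 1.000

ℓ'(φ) = 18/φ − 6 − 12φ. Setting this to zero and multiplying by φ: 12φ² + 6φ − 18 = 0.
φ = (−6 + √(6² + 4·12·18)) / (2·12) = (−6 + √900) / 24 = (−6 + 30)/24 = 1.
ℓ''(φ) = −18/φ² − 12 < 0, confirming a maximum.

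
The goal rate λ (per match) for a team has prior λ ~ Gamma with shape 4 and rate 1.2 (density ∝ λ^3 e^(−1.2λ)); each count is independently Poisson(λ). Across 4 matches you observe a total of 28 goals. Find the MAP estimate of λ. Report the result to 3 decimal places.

Σxᵢ = 28, n = 4.
Posterior ∝ λ^3e^(−1.2λ) · λ^28e^(−4λ) = λ^31e^(−5.2λ), i.e. Gamma(shape=32, rate=5.2).
The mode of a Gamma(a, b) with a ≥ 1 (shape–rate) is (a−1)/b = 31/5.2 ≈ 5.962.

λ̂_MAP = 5.962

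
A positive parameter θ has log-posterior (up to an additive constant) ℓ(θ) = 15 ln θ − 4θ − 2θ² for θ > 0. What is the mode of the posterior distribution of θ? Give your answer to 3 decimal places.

θ̂_MAP = 1.500

ℓ'(θ) = 15/θ − 4 − 4θ. Setting this to zero and multiplying by θ: 4θ² + 4θ − 15 = 0.
θ = (−4 + √(4² + 4·4·15)) / (2·4) = (−4 + √256) / 8 = (−4 + 16)/8 = 3/2.
ℓ''(θ) = −15/θ² − 4 < 0, confirming a maximum.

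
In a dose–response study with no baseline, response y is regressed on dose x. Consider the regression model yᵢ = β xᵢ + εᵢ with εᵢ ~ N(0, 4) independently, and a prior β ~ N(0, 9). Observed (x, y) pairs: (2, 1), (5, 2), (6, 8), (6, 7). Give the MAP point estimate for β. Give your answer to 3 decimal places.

log p(β | y) = −Σ(yᵢ − βxᵢ)²/(2·4) − β²/(2·9) + const.
Setting the derivative to zero: Σxᵢ(yᵢ − βxᵢ)/4 − β/9 = 0, so β = Σxᵢyᵢ / (Σxᵢ² + σ²/τ²).
Σxᵢyᵢ = 2·1 + 5·2 + 6·8 + 6·7 = 102; Σxᵢ² = 101; σ²/τ² = 4/9.
β̂_MAP = 102 / (101 + 4/9) = 102/(913/9) = 918/913 ≈ 1.005.

β̂_MAP = 1.005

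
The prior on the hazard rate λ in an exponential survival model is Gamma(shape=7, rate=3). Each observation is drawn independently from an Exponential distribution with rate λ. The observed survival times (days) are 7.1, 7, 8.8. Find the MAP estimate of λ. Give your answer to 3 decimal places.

λ̂_MAP = 0.347

The Exponential(rate=λ) likelihood is ∝ λ^n e^(−λΣtᵢ). Here n = 3 and Σtᵢ = 7.1 + 7 + 8.8 = 22.9.
Posterior ∝ λ^6e^(−3λ) · λ^3e^(−22.9λ) = λ^9e^(−25.9λ), i.e. Gamma(10, 25.9).
Mode = (a−1)/b = 9/25.9 ≈ 0.347.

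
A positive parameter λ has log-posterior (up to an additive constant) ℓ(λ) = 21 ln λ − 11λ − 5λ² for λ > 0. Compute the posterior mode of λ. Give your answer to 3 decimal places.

λ̂_MAP = 1.000

ℓ'(λ) = 21/λ − 11 − 10λ. Setting this to zero and multiplying by λ: 10λ² + 11λ − 21 = 0.
λ = (−11 + √(11² + 4·10·21)) / (2·10) = (−11 + √961) / 20 = (−11 + 31)/20 = 1.
ℓ''(λ) = −21/λ² − 10 < 0, confirming a maximum.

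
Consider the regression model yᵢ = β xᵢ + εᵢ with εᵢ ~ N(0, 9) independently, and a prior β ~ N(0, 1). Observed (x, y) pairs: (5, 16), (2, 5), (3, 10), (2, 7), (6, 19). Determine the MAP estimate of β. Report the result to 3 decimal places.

log p(β | y) = −Σ(yᵢ − βxᵢ)²/(2·9) − β²/(2·1) + const.
Setting the derivative to zero: Σxᵢ(yᵢ − βxᵢ)/9 − β/1 = 0, so β = Σxᵢyᵢ / (Σxᵢ² + σ²/τ²).
Σxᵢyᵢ = 5·16 + 2·5 + 3·10 + 2·7 + 6·19 = 248; Σxᵢ² = 78; σ²/τ² = 9.
β̂_MAP = 248 / (78 + 9) = 248/87 ≈ 2.851.

β̂_MAP = 2.851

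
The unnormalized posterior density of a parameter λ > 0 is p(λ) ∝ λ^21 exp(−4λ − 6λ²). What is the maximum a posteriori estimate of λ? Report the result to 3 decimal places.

ℓ'(λ) = 21/λ − 4 − 12λ. Setting this to zero and multiplying by λ: 12λ² + 4λ − 21 = 0.
λ = (−4 + √(4² + 4·12·21)) / (2·12) = (−4 + √1024) / 24 = (−4 + 32)/24 = 7/6.
ℓ''(λ) = −21/λ² − 12 < 0, confirming a maximum.

λ̂_MAP = 1.167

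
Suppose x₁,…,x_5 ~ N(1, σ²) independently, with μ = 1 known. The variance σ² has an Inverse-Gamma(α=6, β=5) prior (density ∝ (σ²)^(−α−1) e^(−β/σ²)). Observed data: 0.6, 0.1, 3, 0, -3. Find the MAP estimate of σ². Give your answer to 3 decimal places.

σ̂²_MAP = 1.683

Sum of squared deviations about the known mean: SS = (0.6−1)² + (0.1−1)² + (3−1)² + (0−1)² + (-3−1)² = 21.97.
The Normal likelihood contributes (σ²)^(−n/2) exp(−SS/(2σ²)), so the posterior is Inverse-Gamma(α + n/2, β + SS/2) = Inverse-Gamma(8.5, 15.985).
The mode of Inverse-Gamma(a, b) is b/(a+1) = 15.985/9.5 ≈ 1.683.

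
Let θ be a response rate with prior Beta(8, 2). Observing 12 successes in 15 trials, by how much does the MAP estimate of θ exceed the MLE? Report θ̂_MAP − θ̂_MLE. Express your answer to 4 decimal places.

MAP − MLE = 0.0261

Posterior is Beta(20, 5); MAP = (20−1)/(25−2) = 19/23 ≈ 0.82609.
MLE ignores the prior: θ̂_MLE = k/n = 12/15 ≈ 0.80000.
Difference = 19/23 − 12/15 = 3/115 ≈ 0.0261.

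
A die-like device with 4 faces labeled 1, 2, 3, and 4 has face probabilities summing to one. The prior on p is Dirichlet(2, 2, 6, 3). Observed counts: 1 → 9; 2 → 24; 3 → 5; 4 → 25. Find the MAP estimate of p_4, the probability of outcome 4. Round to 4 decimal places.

MAP estimate: 0.3750

The posterior is Dirichlet(αᵢ + nᵢ) = Dirichlet(11, 26, 11, 28).
For a Dirichlet(a₁,…,a_K) with all aᵢ > 1, the mode has j-th component (aⱼ − 1)/(Σaᵢ − K).
Here Σaᵢ = 76 and K = 4, so p_4 = (28 − 1)/(76 − 4) = 27/72 ≈ 0.3750.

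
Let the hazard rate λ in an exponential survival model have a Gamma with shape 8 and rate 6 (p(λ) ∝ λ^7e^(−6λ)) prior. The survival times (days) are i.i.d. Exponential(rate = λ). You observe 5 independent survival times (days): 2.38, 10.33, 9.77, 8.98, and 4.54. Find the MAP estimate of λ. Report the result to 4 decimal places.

The Exponential(rate=λ) likelihood is ∝ λ^n e^(−λΣtᵢ). Here n = 5 and Σtᵢ = 2.38 + 10.33 + 9.77 + 8.98 + 4.54 = 36.
Posterior ∝ λ^7e^(−6λ) · λ^5e^(−36λ) = λ^12e^(−42λ), i.e. Gamma(13, 42).
Mode = (a−1)/b = 12/42 ≈ 0.2857.

λ̂_MAP = 0.2857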